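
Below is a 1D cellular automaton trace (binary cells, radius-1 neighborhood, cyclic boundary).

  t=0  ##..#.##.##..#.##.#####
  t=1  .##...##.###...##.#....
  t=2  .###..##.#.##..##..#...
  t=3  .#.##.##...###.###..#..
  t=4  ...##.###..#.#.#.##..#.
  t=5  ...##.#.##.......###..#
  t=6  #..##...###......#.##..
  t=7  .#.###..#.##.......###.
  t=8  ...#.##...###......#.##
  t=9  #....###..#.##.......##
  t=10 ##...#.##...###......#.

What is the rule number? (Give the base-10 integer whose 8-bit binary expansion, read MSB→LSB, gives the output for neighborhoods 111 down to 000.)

88

  ###|.  b7=0 t=0,i=0
  ##.|#  b6=1 t=0,i=1
  #.#|.  b5=0 t=0,i=5
  #..|#  b4=1 t=0,i=2
  .##|#  b3=1 t=0,i=6
  .#.|.  b2=0 t=0,i=4
  ..#|.  b1=0 t=0,i=3
  ...|.  b0=0 t=1,i=4
  bits 01011000 = 88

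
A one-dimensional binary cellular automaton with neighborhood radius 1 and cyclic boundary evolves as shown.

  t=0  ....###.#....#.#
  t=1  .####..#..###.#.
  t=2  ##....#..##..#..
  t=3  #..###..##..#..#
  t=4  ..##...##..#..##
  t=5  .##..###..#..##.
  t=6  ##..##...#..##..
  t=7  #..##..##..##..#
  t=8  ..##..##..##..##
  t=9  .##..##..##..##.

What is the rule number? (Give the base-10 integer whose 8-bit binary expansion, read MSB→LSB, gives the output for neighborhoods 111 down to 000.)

  ### -> .   bit 7 = 0  t=0,i=5
  ##. -> .   bit 6 = 0  t=0,i=6
  #.# -> #   bit 5 = 1  t=0,i=7
  #.. -> .   bit 4 = 0  t=0,i=0
  .## -> #   bit 3 = 1  t=0,i=4
  .#. -> .   bit 2 = 0  t=0,i=8
  ..# -> #   bit 1 = 1  t=0,i=3
  ... -> #   bit 0 = 1  t=0,i=1
  bits 00101011 = 43

43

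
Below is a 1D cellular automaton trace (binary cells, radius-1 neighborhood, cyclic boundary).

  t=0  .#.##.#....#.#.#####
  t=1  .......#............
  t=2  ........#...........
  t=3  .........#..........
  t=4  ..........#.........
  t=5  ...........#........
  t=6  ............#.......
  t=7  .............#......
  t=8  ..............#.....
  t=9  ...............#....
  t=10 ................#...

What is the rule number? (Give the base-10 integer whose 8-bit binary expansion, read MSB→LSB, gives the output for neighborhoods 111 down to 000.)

16

  ### -> .   bit 7 = 0  t=0,i=16
  ##. -> .   bit 6 = 0  t=0,i=4
  #.# -> .   bit 5 = 0  t=0,i=0
  #.. -> #   bit 4 = 1  t=0,i=7
  .## -> .   bit 3 = 0  t=0,i=3
  .#. -> .   bit 2 = 0  t=0,i=1
  ..# -> .   bit 1 = 0  t=0,i=10
  ... -> .   bit 0 = 0  t=0,i=8
  bits 00010000 = 16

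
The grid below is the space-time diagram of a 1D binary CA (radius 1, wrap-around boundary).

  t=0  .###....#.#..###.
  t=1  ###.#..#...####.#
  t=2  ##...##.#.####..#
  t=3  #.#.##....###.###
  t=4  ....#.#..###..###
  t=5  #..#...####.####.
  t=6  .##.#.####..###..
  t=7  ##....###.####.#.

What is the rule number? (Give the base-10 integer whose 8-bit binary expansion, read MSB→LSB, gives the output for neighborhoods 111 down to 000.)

  [7] ### => #  t=0,i=2
  [6] ##. => .  t=0,i=3
  [5] #.# => .  t=0,i=9
  [4] #.. => #  t=0,i=4
  [3] .## => #  t=0,i=1
  [2] .#. => .  t=0,i=8
  [1] ..# => #  t=0,i=0
  [0] ... => .  t=0,i=5
  bits 10011010 = 154

154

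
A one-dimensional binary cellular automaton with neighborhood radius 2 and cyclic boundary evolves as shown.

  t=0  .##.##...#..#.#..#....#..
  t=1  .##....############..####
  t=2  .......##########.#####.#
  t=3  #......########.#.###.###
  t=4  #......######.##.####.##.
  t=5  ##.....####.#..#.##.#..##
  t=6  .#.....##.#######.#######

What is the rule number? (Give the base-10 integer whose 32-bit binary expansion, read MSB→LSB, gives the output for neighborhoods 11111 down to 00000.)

  #####|#  b31=1 t=1,i=9
  ####.|.  b30=0 t=1,i=17
  ###.#|#  b29=1 t=1,i=24
  ###..|#  b28=1 t=1,i=18
  ##.##|.  b27=0 t=0,i=3
  ##.#.|#  b26=1 t=2,i=23
  ##..#|#  b25=1 t=1,i=19
  ##...|.  b24=0 t=0,i=6
  #.###|#  b23=1 t=2,i=18
  #.##.|.  b22=0 t=0,i=4
  #.#.#|.  b21=0 t=3,i=16
  #.#..|#  b20=1 t=0,i=14
  #..##|#  b19=1 t=1,i=20
  #..#.|#  b18=1 t=0,i=11
  #...#|#  b17=1 t=0,i=7
  #....|.  b16=0 t=0,i=19
  .####|#  b15=1 t=1,i=8
  .###.|#  b14=1 t=3,i=19
  .##.#|#  b13=1 t=0,i=2
  .##..|.  b12=0 t=0,i=5
  .#.##|#  b11=1 t=3,i=17
  .#.#.|#  b10=1 t=0,i=13
  .#..#|#  b9=1 t=0,i=10
  .#...|#  b8=1 t=0,i=18
  ..###|#  b7=1 t=1,i=7
  ..##.|#  b6=1 t=0,i=1
  ..#.#|#  b5=1 t=0,i=12
  ..#..|#  b4=1 t=0,i=9
  ...##|.  b3=0 t=0,i=0
  ...#.|#  b2=1 t=0,i=8
  ....#|.  b1=0 t=0,i=20
  .....|.  b0=0 t=2,i=2
  bits 10110110100111101110111111110100 = 3063869428

3063869428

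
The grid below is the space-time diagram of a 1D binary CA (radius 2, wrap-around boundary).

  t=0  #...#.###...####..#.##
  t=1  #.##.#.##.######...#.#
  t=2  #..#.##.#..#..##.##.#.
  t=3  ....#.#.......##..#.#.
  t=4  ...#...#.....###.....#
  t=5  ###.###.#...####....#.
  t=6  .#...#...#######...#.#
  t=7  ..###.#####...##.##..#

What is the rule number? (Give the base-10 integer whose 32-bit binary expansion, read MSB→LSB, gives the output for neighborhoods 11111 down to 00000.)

  #####|.  b31=0 t=1,i=12
  ####.|#  b30=1 t=0,i=14
  ###.#|.  b29=0 t=5,i=2
  ###..|#  b28=1 t=0,i=0
  ##.##|.  b27=0 t=1,i=1
  ##.#.|.  b26=0 t=1,i=4
  ##..#|.  b25=0 t=0,i=16
  ##...|.  b24=0 t=0,i=1
  #.###|.  b23=0 t=0,i=6
  #.##.|.  b22=0 t=1,i=2
  #.#.#|#  b21=1 t=1,i=5
  #.#..|.  b20=0 t=2,i=0
  #..##|.  b19=0 t=2,i=13
  #..#.|.  b18=0 t=0,i=17
  #...#|#  b17=1 t=0,i=2
  #....|.  b16=0 t=3,i=0
  .####|#  b15=1 t=0,i=13
  .###.|#  b14=1 t=0,i=7
  .##.#|#  b13=1 t=1,i=0
  .##..|#  b12=1 t=3,i=15
  .#.##|#  b11=1 t=0,i=5
  .#.#.|.  b10=0 t=2,i=21
  .#..#|.  b9=0 t=2,i=1
  .#...|#  b8=1 t=3,i=7
  ..###|#  b7=1 t=0,i=12
  ..##.|#  b6=1 t=2,i=14
  ..#.#|.  b5=0 t=0,i=4
  ..#..|.  b4=0 t=2,i=11
  ...##|#  b3=1 t=0,i=11
  ...#.|#  b2=1 t=0,i=3
  ....#|.  b1=0 t=3,i=2
  .....|.  b0=0 t=3,i=1
  bits 01010000001000101111100111001100 = 1344469452

1344469452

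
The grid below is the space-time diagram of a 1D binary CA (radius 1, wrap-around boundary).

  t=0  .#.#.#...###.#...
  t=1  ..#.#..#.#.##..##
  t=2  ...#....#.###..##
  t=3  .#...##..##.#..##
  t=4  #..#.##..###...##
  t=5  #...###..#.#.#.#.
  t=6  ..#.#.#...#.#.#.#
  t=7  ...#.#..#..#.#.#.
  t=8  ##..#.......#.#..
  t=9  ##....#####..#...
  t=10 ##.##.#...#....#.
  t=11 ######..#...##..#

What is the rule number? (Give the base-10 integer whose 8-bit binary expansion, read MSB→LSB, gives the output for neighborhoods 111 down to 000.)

105

  [7] ### => .  t=0,i=10
  [6] ##. => #  t=0,i=11
  [5] #.# => #  t=0,i=2
  [4] #.. => .  t=0,i=6
  [3] .## => #  t=0,i=9
  [2] .#. => .  t=0,i=1
  [1] ..# => .  t=0,i=0
  [0] ... => #  t=0,i=7
  bits 01101001 = 105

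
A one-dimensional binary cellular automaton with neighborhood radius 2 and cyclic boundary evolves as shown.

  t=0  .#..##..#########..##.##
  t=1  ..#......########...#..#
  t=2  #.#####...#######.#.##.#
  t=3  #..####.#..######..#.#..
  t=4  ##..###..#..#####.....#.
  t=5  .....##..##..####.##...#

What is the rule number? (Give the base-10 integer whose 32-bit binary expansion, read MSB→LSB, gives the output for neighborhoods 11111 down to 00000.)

4026788625

  nb #####: next=#  (t=0,i=10, bit31=1)
  nb ####.: next=#  (t=0,i=15, bit30=1)
  nb ###.#: next=#  (t=2,i=16, bit29=1)
  nb ###..: next=#  (t=0,i=16, bit28=1)
  nb ##.##: next=.  (t=0,i=21, bit27=0)
  nb ##.#.: next=.  (t=0,i=0, bit26=0)
  nb ##..#: next=.  (t=0,i=6, bit25=0)
  nb ##...: next=.  (t=1,i=17, bit24=0)
  nb #.###: next=.  (t=2,i=2, bit23=0)
  nb #.##.: next=.  (t=0,i=22, bit22=0)
  nb #.#.#: next=.  (t=2,i=18, bit21=0)
  nb #.#..: next=.  (t=0,i=1, bit20=0)
  nb #..##: next=.  (t=0,i=3, bit19=0)
  nb #..#.: next=.  (t=1,i=1, bit18=0)
  nb #...#: next=#  (t=1,i=18, bit17=1)
  nb #....: next=#  (t=1,i=4, bit16=1)
  nb .####: next=#  (t=0,i=9, bit15=1)
  nb .###.: next=#  (t=4,i=5, bit14=1)
  nb .##.#: next=#  (t=0,i=20, bit13=1)
  nb .##..: next=.  (t=0,i=5, bit12=0)
  nb .#.##: next=#  (t=2,i=19, bit11=1)
  nb .#.#.: next=.  (t=3,i=20, bit10=0)
  nb .#..#: next=#  (t=0,i=2, bit9=1)
  nb .#...: next=#  (t=1,i=3, bit8=1)
  nb ..###: next=.  (t=0,i=8, bit7=0)
  nb ..##.: next=.  (t=0,i=4, bit6=0)
  nb ..#.#: next=.  (t=3,i=19, bit5=0)
  nb ..#..: next=#  (t=1,i=2, bit4=1)
  nb ...##: next=.  (t=1,i=8, bit3=0)
  nb ...#.: next=.  (t=1,i=19, bit2=0)
  nb ....#: next=.  (t=1,i=7, bit1=0)
  nb .....: next=#  (t=1,i=5, bit0=1)
  bits 11110000000000111110101100010001 = 4026788625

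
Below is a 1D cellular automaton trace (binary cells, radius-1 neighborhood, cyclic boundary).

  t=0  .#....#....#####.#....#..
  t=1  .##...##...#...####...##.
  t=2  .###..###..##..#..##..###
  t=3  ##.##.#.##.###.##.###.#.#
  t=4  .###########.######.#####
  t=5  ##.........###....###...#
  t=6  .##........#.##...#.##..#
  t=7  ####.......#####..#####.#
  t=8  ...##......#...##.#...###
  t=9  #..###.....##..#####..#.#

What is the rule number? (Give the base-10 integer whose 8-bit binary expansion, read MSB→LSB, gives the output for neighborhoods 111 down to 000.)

124

  [7] ### => .  t=0,i=12
  [6] ##. => #  t=0,i=15
  [5] #.# => #  t=0,i=16
  [4] #.. => #  t=0,i=2
  [3] .## => #  t=0,i=11
  [2] .#. => #  t=0,i=1
  [1] ..# => .  t=0,i=0
  [0] ... => .  t=0,i=3
  bits 01111100 = 124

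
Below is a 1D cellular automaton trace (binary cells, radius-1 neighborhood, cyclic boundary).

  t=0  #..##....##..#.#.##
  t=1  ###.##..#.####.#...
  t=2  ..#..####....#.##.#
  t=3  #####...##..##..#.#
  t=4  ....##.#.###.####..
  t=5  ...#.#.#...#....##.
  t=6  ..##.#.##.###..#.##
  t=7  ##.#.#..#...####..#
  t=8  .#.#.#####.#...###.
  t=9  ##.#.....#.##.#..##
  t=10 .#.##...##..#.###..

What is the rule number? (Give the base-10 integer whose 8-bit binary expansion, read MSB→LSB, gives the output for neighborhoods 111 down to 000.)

86

  ###|.  b7=0 t=0,i=18
  ##.|#  b6=1 t=0,i=0
  #.#|.  b5=0 t=0,i=14
  #..|#  b4=1 t=0,i=1
  .##|.  b3=0 t=0,i=3
  .#.|#  b2=1 t=0,i=13
  ..#|#  b1=1 t=0,i=2
  ...|.  b0=0 t=0,i=6
  bits 01010110 = 86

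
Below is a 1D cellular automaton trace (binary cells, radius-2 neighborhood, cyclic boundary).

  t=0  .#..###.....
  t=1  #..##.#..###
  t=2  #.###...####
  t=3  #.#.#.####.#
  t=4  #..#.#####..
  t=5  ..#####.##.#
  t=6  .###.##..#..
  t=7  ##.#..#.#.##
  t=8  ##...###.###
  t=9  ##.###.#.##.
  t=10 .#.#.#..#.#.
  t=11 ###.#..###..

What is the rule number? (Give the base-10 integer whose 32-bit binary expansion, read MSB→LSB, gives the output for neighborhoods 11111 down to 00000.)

1888402927

  [31] ##### => .  t=2,i=10
  [30] ####. => #  t=1,i=11
  [29] ###.# => #  t=2,i=0
  [28] ###.. => #  t=0,i=6
  [27] ##.## => .  t=2,i=1
  [26] ##.#. => .  t=1,i=5
  [25] ##..# => .  t=1,i=1
  [24] ##... => .  t=0,i=7
  [23] #.### => #  t=2,i=2
  [22] #.##. => .  t=3,i=11
  [21] #.#.# => .  t=3,i=2
  [20] #.#.. => .  t=1,i=6
  [19] #..## => #  t=0,i=3
  [18] #..#. => #  t=4,i=2
  [17] #...# => #  t=2,i=6
  [16] #.... => .  t=0,i=8
  [15] .#### => #  t=1,i=10
  [14] .###. => .  t=0,i=5
  [13] .##.# => #  t=1,i=4
  [12] .##.. => #  t=6,i=6
  [11] .#.## => #  t=3,i=5
  [10] .#.#. => #  t=3,i=3
  [9] .#..# => .  t=0,i=2
  [8] .#... => #  t=6,i=10
  [7] ..### => #  t=0,i=4
  [6] ..##. => #  t=1,i=3
  [5] ..#.# => #  t=4,i=3
  [4] ..#.. => .  t=0,i=1
  [3] ...## => #  t=2,i=7
  [2] ...#. => #  t=0,i=0
  [1] ....# => #  t=0,i=11
  [0] ..... => #  t=0,i=9
  bits 01110000100011101011110111101111 = 1888402927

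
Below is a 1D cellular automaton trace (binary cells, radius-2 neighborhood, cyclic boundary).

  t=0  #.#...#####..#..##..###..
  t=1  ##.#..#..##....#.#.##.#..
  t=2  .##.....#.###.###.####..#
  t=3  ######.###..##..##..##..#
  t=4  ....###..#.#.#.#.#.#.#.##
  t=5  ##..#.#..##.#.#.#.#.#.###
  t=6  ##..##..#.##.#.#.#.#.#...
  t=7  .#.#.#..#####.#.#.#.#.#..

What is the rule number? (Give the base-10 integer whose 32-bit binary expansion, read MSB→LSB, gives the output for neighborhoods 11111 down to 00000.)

2101951909

  [31] ##### => .  t=0,i=8
  [30] ####. => #  t=0,i=9
  [29] ###.# => #  t=2,i=12
  [28] ###.. => #  t=0,i=10
  [27] ##.## => #  t=2,i=13
  [26] ##.#. => #  t=1,i=2
  [25] ##..# => .  t=0,i=11
  [24] ##... => #  t=1,i=11
  [23] #.### => .  t=2,i=10
  [22] #.##. => #  t=1,i=19
  [21] #.#.# => .  t=1,i=17
  [20] #.#.. => .  t=0,i=2
  [19] #..## => #  t=0,i=15
  [18] #..#. => .  t=0,i=12
  [17] #...# => .  t=0,i=4
  [16] #.... => #  t=1,i=12
  [15] .#### => .  t=0,i=7
  [14] .###. => .  t=0,i=21
  [13] .##.# => #  t=1,i=1
  [12] .##.. => #  t=0,i=17
  [11] .#.## => #  t=1,i=18
  [10] .#.#. => #  t=0,i=1
  [9] .#..# => .  t=0,i=14
  [8] .#... => #  t=0,i=3
  [7] ..### => #  t=0,i=6
  [6] ..##. => .  t=0,i=16
  [5] ..#.# => #  t=0,i=0
  [4] ..#.. => .  t=0,i=13
  [3] ...## => .  t=0,i=5
  [2] ...#. => #  t=1,i=14
  [1] ....# => .  t=1,i=13
  [0] ..... => #  t=2,i=5
  bits 01111101010010010011110110100101 = 2101951909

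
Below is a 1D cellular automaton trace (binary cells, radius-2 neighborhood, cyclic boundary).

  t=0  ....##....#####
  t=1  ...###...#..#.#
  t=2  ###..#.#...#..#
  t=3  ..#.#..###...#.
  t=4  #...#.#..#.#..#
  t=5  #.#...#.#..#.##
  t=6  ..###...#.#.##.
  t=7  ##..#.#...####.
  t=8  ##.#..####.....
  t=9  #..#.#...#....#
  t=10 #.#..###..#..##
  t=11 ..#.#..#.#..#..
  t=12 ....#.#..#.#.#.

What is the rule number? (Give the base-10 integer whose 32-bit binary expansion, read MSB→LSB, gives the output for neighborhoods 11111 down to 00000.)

  ##### -> #   bit 31 = 1  t=0,i=12
  ####. -> .   bit 30 = 0  t=0,i=13
  ###.# -> .   bit 29 = 0  t=5,i=0
  ###.. -> #   bit 28 = 1  t=0,i=14
  ##.## -> .   bit 27 = 0  t=7,i=14
  ##.#. -> .   bit 26 = 0  t=5,i=1
  ##..# -> .   bit 25 = 0  t=2,i=3
  ##... -> .   bit 24 = 0  t=0,i=0
  #.### -> #   bit 23 = 1  t=5,i=13
  #.##. -> #   bit 22 = 1  t=6,i=12
  #.#.# -> #   bit 21 = 1  t=6,i=10
  #.#.. -> #   bit 20 = 1  t=1,i=14
  #..## -> #   bit 19 = 1  t=2,i=13
  #..#. -> #   bit 18 = 1  t=1,i=11
  #...# -> #   bit 17 = 1  t=1,i=1
  #.... -> .   bit 16 = 0  t=0,i=1
  .#### -> .   bit 15 = 0  t=0,i=11
  .###. -> .   bit 14 = 0  t=1,i=4
  .##.# -> .   bit 13 = 0  t=8,i=1
  .##.. -> #   bit 12 = 1  t=0,i=5
  .#.## -> #   bit 11 = 1  t=5,i=12
  .#.#. -> .   bit 10 = 0  t=1,i=13
  .#..# -> .   bit 9 = 0  t=1,i=10
  .#... -> #   bit 8 = 1  t=1,i=0
  ..### -> .   bit 7 = 0  t=0,i=10
  ..##. -> #   bit 6 = 1  t=0,i=4
  ..#.# -> .   bit 5 = 0  t=1,i=12
  ..#.. -> .   bit 4 = 0  t=1,i=9
  ...## -> #   bit 3 = 1  t=0,i=3
  ...#. -> .   bit 2 = 0  t=1,i=8
  ....# -> .   bit 1 = 0  t=0,i=2
  ..... -> .   bit 0 = 0  t=8,i=12
  bits 10010000111111100001100101001000 = 2432571720

2432571720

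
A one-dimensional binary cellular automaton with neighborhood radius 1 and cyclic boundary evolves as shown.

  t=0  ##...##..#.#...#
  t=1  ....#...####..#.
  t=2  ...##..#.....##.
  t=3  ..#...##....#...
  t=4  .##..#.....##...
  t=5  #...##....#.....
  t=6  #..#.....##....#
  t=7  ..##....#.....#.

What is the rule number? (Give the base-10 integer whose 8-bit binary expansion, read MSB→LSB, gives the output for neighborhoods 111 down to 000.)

38

  nb ###: next=.  (t=0,i=0, bit7=0)
  nb ##.: next=.  (t=0,i=1, bit6=0)
  nb #.#: next=#  (t=0,i=10, bit5=1)
  nb #..: next=.  (t=0,i=2, bit4=0)
  nb .##: next=.  (t=0,i=5, bit3=0)
  nb .#.: next=#  (t=0,i=9, bit2=1)
  nb ..#: next=#  (t=0,i=4, bit1=1)
  nb ...: next=.  (t=0,i=3, bit0=0)
  bits 00100110 = 38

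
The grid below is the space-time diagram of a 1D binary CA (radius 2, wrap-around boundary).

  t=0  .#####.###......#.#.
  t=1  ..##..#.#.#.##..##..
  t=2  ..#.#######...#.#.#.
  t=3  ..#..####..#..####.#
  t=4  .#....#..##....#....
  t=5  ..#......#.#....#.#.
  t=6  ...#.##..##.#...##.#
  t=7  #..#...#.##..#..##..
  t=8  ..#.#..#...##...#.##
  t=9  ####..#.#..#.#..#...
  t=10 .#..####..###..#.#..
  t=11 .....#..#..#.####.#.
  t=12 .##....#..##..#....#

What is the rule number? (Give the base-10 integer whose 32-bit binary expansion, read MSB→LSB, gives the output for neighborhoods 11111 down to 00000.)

2334451041

  nb #####: next=#  (t=0,i=3, bit31=1)
  nb ####.: next=.  (t=0,i=4, bit30=0)
  nb ###.#: next=.  (t=0,i=5, bit29=0)
  nb ###..: next=.  (t=0,i=9, bit28=0)
  nb ##.##: next=#  (t=0,i=6, bit27=1)
  nb ##.#.: next=.  (t=3,i=18, bit26=0)
  nb ##..#: next=#  (t=1,i=4, bit25=1)
  nb ##...: next=#  (t=0,i=10, bit24=1)
  nb #.###: next=.  (t=0,i=7, bit23=0)
  nb #.##.: next=.  (t=1,i=12, bit22=0)
  nb #.#.#: next=#  (t=1,i=8, bit21=1)
  nb #.#..: next=.  (t=0,i=18, bit20=0)
  nb #..##: next=.  (t=0,i=0, bit19=0)
  nb #..#.: next=#  (t=1,i=5, bit18=1)
  nb #...#: next=.  (t=2,i=0, bit17=0)
  nb #....: next=.  (t=0,i=11, bit16=0)
  nb .####: next=#  (t=0,i=2, bit15=1)
  nb .###.: next=#  (t=0,i=8, bit14=1)
  nb .##.#: next=#  (t=6,i=10, bit13=1)
  nb .##..: next=.  (t=1,i=3, bit12=0)
  nb .#.##: next=.  (t=1,i=11, bit11=0)
  nb .#.#.: next=#  (t=0,i=17, bit10=1)
  nb .#..#: next=.  (t=0,i=19, bit9=0)
  nb .#...: next=#  (t=2,i=19, bit8=1)
  nb ..###: next=.  (t=0,i=1, bit7=0)
  nb ..##.: next=#  (t=1,i=2, bit6=1)
  nb ..#.#: next=#  (t=0,i=16, bit5=1)
  nb ..#..: next=.  (t=3,i=2, bit4=0)
  nb ...##: next=.  (t=1,i=1, bit3=0)
  nb ...#.: next=.  (t=0,i=15, bit2=0)
  nb ....#: next=.  (t=0,i=14, bit1=0)
  nb .....: next=#  (t=0,i=12, bit0=1)
  bits 10001011001001001110010101100001 = 2334451041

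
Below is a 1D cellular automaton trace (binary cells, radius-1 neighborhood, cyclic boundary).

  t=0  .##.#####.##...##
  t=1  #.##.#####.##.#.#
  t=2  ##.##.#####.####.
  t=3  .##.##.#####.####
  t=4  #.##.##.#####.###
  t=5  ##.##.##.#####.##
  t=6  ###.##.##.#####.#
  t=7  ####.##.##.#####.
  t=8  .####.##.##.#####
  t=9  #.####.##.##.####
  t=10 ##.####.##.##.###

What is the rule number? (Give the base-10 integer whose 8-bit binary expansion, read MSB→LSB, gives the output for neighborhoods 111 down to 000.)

  ###|#  b7=1 t=0,i=5
  ##.|#  b6=1 t=0,i=2
  #.#|#  b5=1 t=0,i=0
  #..|#  b4=1 t=0,i=12
  .##|.  b3=0 t=0,i=1
  .#.|#  b2=1 t=1,i=14
  ..#|#  b1=1 t=0,i=14
  ...|.  b0=0 t=0,i=13
  bits 11110110 = 246

246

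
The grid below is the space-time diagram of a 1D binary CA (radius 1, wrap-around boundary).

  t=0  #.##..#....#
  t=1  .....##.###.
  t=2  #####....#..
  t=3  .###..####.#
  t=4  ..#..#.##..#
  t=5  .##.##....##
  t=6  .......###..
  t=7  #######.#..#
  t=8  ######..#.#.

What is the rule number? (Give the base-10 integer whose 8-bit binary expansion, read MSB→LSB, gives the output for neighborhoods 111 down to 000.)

  [7] ### => #  t=1,i=9
  [6] ##. => .  t=0,i=0
  [5] #.# => .  t=0,i=1
  [4] #.. => .  t=0,i=4
  [3] .## => .  t=0,i=2
  [2] .#. => #  t=0,i=6
  [1] ..# => #  t=0,i=5
  [0] ... => #  t=0,i=8
  bits 10000111 = 135

135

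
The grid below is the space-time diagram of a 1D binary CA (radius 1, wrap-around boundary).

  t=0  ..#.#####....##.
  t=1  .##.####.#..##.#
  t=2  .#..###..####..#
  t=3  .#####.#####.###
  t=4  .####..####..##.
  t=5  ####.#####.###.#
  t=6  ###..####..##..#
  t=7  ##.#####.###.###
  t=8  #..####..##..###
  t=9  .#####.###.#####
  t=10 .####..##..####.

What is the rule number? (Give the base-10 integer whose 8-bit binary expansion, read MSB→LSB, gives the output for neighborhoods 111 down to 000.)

  nb ###: next=#  (t=0,i=5, bit7=1)
  nb ##.: next=.  (t=0,i=8, bit6=0)
  nb #.#: next=.  (t=0,i=3, bit5=0)
  nb #..: next=#  (t=0,i=9, bit4=1)
  nb .##: next=#  (t=0,i=4, bit3=1)
  nb .#.: next=#  (t=0,i=2, bit2=1)
  nb ..#: next=#  (t=0,i=1, bit1=1)
  nb ...: next=.  (t=0,i=0, bit0=0)
  bits 10011110 = 158

158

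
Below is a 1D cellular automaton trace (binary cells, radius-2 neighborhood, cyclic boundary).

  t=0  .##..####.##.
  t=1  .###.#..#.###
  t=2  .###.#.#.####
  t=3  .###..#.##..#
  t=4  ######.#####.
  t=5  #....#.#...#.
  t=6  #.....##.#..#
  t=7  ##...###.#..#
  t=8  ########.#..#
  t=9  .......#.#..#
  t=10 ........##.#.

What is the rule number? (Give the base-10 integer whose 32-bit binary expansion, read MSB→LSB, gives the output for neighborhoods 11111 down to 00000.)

  nb #####: next=.  (t=4,i=2, bit31=0)
  nb ####.: next=.  (t=0,i=7, bit30=0)
  nb ###.#: next=#  (t=0,i=8, bit29=1)
  nb ###..: next=#  (t=3,i=3, bit28=1)
  nb ##.##: next=.  (t=0,i=9, bit27=0)
  nb ##.#.: next=.  (t=1,i=4, bit26=0)
  nb ##..#: next=#  (t=0,i=3, bit25=1)
  nb ##...: next=#  (t=6,i=1, bit24=1)
  nb #.###: next=#  (t=1,i=1, bit23=1)
  nb #.##.: next=#  (t=0,i=10, bit22=1)
  nb #.#.#: next=.  (t=2,i=5, bit21=0)
  nb #.#..: next=#  (t=1,i=5, bit20=1)
  nb #..##: next=.  (t=0,i=0, bit19=0)
  nb #..#.: next=#  (t=1,i=7, bit18=1)
  nb #...#: next=#  (t=5,i=9, bit17=1)
  nb #....: next=.  (t=5,i=2, bit16=0)
  nb .####: next=.  (t=0,i=6, bit15=0)
  nb .###.: next=#  (t=1,i=2, bit14=1)
  nb .##.#: next=#  (t=6,i=7, bit13=1)
  nb .##..: next=#  (t=0,i=2, bit12=1)
  nb .#.##: next=#  (t=1,i=9, bit11=1)
  nb .#.#.: next=#  (t=2,i=6, bit10=1)
  nb .#..#: next=.  (t=1,i=6, bit9=0)
  nb .#...: next=.  (t=5,i=1, bit8=0)
  nb ..###: next=#  (t=0,i=5, bit7=1)
  nb ..##.: next=#  (t=0,i=1, bit6=1)
  nb ..#.#: next=.  (t=1,i=8, bit5=0)
  nb ..#..: next=.  (t=9,i=12, bit4=0)
  nb ...##: next=#  (t=6,i=5, bit3=1)
  nb ...#.: next=.  (t=5,i=4, bit2=0)
  nb ....#: next=.  (t=5,i=3, bit1=0)
  nb .....: next=.  (t=6,i=3, bit0=0)
  bits 00110011110101100111110011001000 = 869694664

869694664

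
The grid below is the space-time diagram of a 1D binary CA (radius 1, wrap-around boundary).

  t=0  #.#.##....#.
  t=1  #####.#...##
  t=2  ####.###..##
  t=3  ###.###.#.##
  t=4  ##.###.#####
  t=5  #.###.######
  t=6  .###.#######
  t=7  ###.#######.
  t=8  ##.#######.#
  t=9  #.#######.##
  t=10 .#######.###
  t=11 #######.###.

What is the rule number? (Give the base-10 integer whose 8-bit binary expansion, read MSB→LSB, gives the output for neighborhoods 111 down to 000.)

188

  ### -> #   bit 7 = 1  t=1,i=0
  ##. -> .   bit 6 = 0  t=0,i=5
  #.# -> #   bit 5 = 1  t=0,i=1
  #.. -> #   bit 4 = 1  t=0,i=6
  .## -> #   bit 3 = 1  t=0,i=4
  .#. -> #   bit 2 = 1  t=0,i=0
  ..# -> .   bit 1 = 0  t=0,i=9
  ... -> .   bit 0 = 0  t=0,i=7
  bits 10111100 = 188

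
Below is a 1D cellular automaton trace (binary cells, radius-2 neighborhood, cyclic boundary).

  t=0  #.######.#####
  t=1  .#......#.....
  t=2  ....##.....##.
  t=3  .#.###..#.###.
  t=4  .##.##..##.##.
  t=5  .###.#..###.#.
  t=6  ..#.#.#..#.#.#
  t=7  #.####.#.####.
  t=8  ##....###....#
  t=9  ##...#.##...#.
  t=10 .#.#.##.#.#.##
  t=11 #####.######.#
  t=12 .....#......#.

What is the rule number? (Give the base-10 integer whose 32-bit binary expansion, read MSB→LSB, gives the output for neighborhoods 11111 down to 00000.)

472022633

  #####|.  b31=0 t=0,i=4
  ####.|.  b30=0 t=0,i=6
  ###.#|.  b29=0 t=0,i=0
  ###..|#  b28=1 t=3,i=5
  ##.##|#  b27=1 t=0,i=1
  ##.#.|#  b26=1 t=5,i=4
  ##..#|.  b25=0 t=3,i=6
  ##...|.  b24=0 t=2,i=6
  #.###|.  b23=0 t=0,i=2
  #.##.|.  b22=0 t=4,i=4
  #.#.#|#  b21=1 t=6,i=4
  #.#..|.  b20=0 t=5,i=5
  #..##|.  b19=0 t=4,i=0
  #..#.|.  b18=0 t=3,i=0
  #...#|#  b17=1 t=9,i=3
  #....|.  b16=0 t=1,i=3
  .####|.  b15=0 t=0,i=3
  .###.|#  b14=1 t=3,i=4
  .##.#|#  b13=1 t=4,i=2
  .##..|#  b12=1 t=2,i=5
  .#.##|#  b11=1 t=3,i=2
  .#.#.|#  b10=1 t=6,i=3
  .#..#|#  b9=1 t=5,i=6
  .#...|.  b8=0 t=1,i=2
  ..###|.  b7=0 t=5,i=1
  ..##.|#  b6=1 t=2,i=4
  ..#.#|#  b5=1 t=3,i=1
  ..#..|.  b4=0 t=1,i=1
  ...##|#  b3=1 t=2,i=3
  ...#.|.  b2=0 t=1,i=0
  ....#|.  b1=0 t=1,i=6
  .....|#  b0=1 t=1,i=4
  bits 00011100001000100111111001101001 = 472022633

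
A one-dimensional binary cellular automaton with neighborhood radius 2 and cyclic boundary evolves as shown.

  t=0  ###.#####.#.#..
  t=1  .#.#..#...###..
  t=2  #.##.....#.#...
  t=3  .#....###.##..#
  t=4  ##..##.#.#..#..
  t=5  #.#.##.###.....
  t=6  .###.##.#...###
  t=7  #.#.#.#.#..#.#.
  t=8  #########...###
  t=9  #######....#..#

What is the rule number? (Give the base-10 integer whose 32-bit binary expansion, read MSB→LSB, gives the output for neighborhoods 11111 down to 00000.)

  [31] ##### => #  t=0,i=6
  [30] ####. => .  t=0,i=7
  [29] ###.# => .  t=0,i=2
  [28] ###.. => .  t=1,i=12
  [27] ##.## => #  t=0,i=3
  [26] ##.#. => .  t=0,i=9
  [25] ##..# => #  t=3,i=12
  [24] ##... => .  t=1,i=13
  [23] #.### => .  t=0,i=4
  [22] #.##. => .  t=2,i=2
  [21] #.#.# => #  t=0,i=10
  [20] #.#.. => #  t=0,i=12
  [19] #..## => .  t=0,i=14
  [18] #..#. => .  t=1,i=5
  [17] #...# => .  t=1,i=8
  [16] #.... => .  t=2,i=5
  [15] .#### => .  t=0,i=5
  [14] .###. => #  t=0,i=1
  [13] .##.# => #  t=4,i=5
  [12] .##.. => .  t=2,i=3
  [11] .#.## => #  t=2,i=1
  [10] .#.#. => #  t=0,i=11
  [9] .#..# => .  t=0,i=13
  [8] .#... => .  t=1,i=7
  [7] ..### => .  t=0,i=0
  [6] ..##. => #  t=4,i=0
  [5] ..#.# => .  t=1,i=1
  [4] ..#.. => .  t=1,i=6
  [3] ...## => #  t=1,i=9
  [2] ...#. => #  t=1,i=0
  [1] ....# => #  t=2,i=7
  [0] ..... => #  t=2,i=6
  bits 10001010001100000110110001001111 = 2318429263

2318429263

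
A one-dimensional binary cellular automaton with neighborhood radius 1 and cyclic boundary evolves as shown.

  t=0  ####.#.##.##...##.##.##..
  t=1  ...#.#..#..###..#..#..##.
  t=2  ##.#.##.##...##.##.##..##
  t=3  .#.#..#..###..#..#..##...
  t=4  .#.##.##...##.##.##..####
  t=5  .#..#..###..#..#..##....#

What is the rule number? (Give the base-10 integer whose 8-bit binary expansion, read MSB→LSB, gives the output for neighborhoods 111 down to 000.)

  [7] ### => .  t=0,i=1
  [6] ##. => #  t=0,i=3
  [5] #.# => .  t=0,i=4
  [4] #.. => #  t=0,i=12
  [3] .## => .  t=0,i=0
  [2] .#. => #  t=0,i=5
  [1] ..# => .  t=0,i=14
  [0] ... => #  t=0,i=13
  bits 01010101 = 85

85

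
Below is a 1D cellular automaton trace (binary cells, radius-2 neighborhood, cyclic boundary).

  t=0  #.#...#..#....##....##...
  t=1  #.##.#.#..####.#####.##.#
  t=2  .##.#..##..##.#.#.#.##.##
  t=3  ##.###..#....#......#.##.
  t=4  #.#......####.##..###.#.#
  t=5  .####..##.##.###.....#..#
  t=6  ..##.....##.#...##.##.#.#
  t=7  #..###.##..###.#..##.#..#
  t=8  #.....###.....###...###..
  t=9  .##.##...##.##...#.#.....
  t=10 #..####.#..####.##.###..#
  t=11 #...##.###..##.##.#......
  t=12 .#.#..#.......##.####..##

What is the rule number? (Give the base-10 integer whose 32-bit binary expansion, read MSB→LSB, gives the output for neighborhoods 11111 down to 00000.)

1297191726

  [31] ##### => .  t=1,i=17
  [30] ####. => #  t=1,i=12
  [29] ###.# => .  t=1,i=13
  [28] ###.. => .  t=3,i=5
  [27] ##.## => #  t=1,i=1
  [26] ##.#. => #  t=1,i=4
  [25] ##..# => .  t=2,i=9
  [24] ##... => #  t=0,i=16
  [23] #.### => .  t=1,i=15
  [22] #.##. => #  t=1,i=2
  [21] #.#.# => .  t=1,i=5
  [20] #.#.. => #  t=0,i=2
  [19] #..## => .  t=1,i=9
  [18] #..#. => .  t=0,i=8
  [17] #...# => .  t=0,i=4
  [16] #.... => #  t=0,i=11
  [15] .#### => #  t=1,i=11
  [14] .###. => .  t=3,i=4
  [13] .##.# => .  t=1,i=0
  [12] .##.. => #  t=0,i=15
  [11] .#.## => .  t=2,i=19
  [10] .#.#. => .  t=0,i=1
  [9] .#..# => #  t=0,i=7
  [8] .#... => #  t=0,i=3
  [7] ..### => .  t=1,i=10
  [6] ..##. => .  t=0,i=14
  [5] ..#.# => #  t=0,i=0
  [4] ..#.. => .  t=0,i=6
  [3] ...## => #  t=0,i=13
  [2] ...#. => #  t=0,i=5
  [1] ....# => #  t=0,i=12
  [0] ..... => .  t=3,i=16
  bits 01001101010100011001001100101110 = 1297191726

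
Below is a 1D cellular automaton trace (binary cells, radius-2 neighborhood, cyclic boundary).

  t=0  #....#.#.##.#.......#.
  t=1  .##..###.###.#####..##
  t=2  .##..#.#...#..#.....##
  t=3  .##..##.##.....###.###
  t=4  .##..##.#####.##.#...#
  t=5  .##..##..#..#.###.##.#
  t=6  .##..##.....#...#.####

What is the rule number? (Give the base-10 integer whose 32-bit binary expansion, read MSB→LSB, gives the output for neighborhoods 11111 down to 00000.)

627291625

  #####|.  b31=0 t=1,i=15
  ####.|.  b30=0 t=1,i=16
  ###.#|#  b29=1 t=1,i=7
  ###..|.  b28=0 t=1,i=17
  ##.##|.  b27=0 t=1,i=0
  ##.#.|#  b26=1 t=0,i=11
  ##..#|.  b25=0 t=1,i=3
  ##...|#  b24=1 t=3,i=10
  #.###|.  b23=0 t=1,i=9
  #.##.|#  b22=1 t=0,i=9
  #.#.#|#  b21=1 t=0,i=7
  #.#..|.  b20=0 t=0,i=0
  #..##|.  b19=0 t=1,i=4
  #..#.|.  b18=0 t=2,i=4
  #...#|#  b17=1 t=2,i=9
  #....|#  b16=1 t=0,i=2
  .####|#  b15=1 t=1,i=14
  .###.|.  b14=0 t=1,i=6
  .##.#|#  b13=1 t=0,i=10
  .##..|#  b12=1 t=1,i=2
  .#.##|.  b11=0 t=0,i=8
  .#.#.|#  b10=1 t=0,i=6
  .#..#|.  b9=0 t=2,i=12
  .#...|#  b8=1 t=0,i=1
  ..###|#  b7=1 t=1,i=5
  ..##.|#  b6=1 t=1,i=20
  ..#.#|#  b5=1 t=0,i=5
  ..#..|.  b4=0 t=2,i=11
  ...##|#  b3=1 t=2,i=19
  ...#.|.  b2=0 t=0,i=4
  ....#|.  b1=0 t=0,i=3
  .....|#  b0=1 t=0,i=15
  bits 00100101011000111011010111101001 = 627291625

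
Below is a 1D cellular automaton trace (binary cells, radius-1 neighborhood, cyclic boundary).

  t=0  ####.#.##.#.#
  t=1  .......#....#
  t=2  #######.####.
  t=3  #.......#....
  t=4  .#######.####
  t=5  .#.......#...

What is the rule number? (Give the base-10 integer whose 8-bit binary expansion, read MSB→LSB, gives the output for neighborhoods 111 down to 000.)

  ### -> .   bit 7 = 0  t=0,i=0
  ##. -> .   bit 6 = 0  t=0,i=3
  #.# -> .   bit 5 = 0  t=0,i=4
  #.. -> #   bit 4 = 1  t=1,i=0
  .## -> #   bit 3 = 1  t=0,i=7
  .#. -> .   bit 2 = 0  t=0,i=5
  ..# -> #   bit 1 = 1  t=1,i=6
  ... -> #   bit 0 = 1  t=1,i=1
  bits 00011011 = 27

27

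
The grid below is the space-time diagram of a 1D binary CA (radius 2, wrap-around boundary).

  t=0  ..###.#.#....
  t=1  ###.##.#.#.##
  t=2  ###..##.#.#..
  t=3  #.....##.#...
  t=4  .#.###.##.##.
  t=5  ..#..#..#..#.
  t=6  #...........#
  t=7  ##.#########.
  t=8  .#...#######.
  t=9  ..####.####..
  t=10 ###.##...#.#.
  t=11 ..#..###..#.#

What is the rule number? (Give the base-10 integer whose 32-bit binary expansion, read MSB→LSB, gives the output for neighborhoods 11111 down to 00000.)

  [31] ##### => #  t=1,i=0
  [30] ####. => #  t=1,i=1
  [29] ###.# => #  t=0,i=4
  [28] ###.. => .  t=2,i=2
  [27] ##.## => .  t=1,i=3
  [26] ##.#. => #  t=0,i=5
  [25] ##..# => .  t=2,i=3
  [24] ##... => #  t=6,i=1
  [23] #.### => .  t=1,i=11
  [22] #.##. => .  t=1,i=4
  [21] #.#.# => .  t=0,i=6
  [20] #.#.. => .  t=0,i=8
  [19] #..## => .  t=2,i=4
  [18] #..#. => .  t=4,i=0
  [17] #...# => #  t=3,i=11
  [16] #.... => .  t=0,i=10
  [15] .#### => .  t=1,i=12
  [14] .###. => .  t=0,i=3
  [13] .##.# => #  t=1,i=5
  [12] .##.. => #  t=4,i=11
  [11] .#.## => #  t=1,i=10
  [10] .#.#. => #  t=0,i=7
  [9] .#..# => .  t=2,i=11
  [8] .#... => #  t=0,i=9
  [7] ..### => #  t=0,i=2
  [6] ..##. => .  t=2,i=5
  [5] ..#.# => .  t=4,i=1
  [4] ..#.. => .  t=3,i=0
  [3] ...## => #  t=0,i=1
  [2] ...#. => .  t=3,i=12
  [1] ....# => #  t=0,i=0
  [0] ..... => #  t=0,i=11
  bits 11100101000000100011110110001011 = 3842129291

3842129291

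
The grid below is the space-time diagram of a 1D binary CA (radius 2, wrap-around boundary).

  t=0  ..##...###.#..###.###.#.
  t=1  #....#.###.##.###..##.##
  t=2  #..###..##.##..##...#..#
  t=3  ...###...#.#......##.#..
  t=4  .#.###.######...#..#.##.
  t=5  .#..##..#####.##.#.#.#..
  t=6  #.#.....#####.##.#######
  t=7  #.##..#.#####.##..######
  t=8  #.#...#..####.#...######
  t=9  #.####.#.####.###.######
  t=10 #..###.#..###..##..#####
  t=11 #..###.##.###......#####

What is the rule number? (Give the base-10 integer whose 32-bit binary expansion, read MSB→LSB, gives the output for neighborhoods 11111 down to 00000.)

  [31] ##### => #  t=4,i=9
  [30] ####. => #  t=4,i=11
  [29] ###.# => #  t=0,i=9
  [28] ###.. => #  t=1,i=0
  [27] ##.## => .  t=0,i=17
  [26] ##.#. => .  t=0,i=10
  [25] ##..# => .  t=1,i=17
  [24] ##... => .  t=0,i=4
  [23] #.### => .  t=0,i=18
  [22] #.##. => #  t=1,i=11
  [21] #.#.# => #  t=5,i=17
  [20] #.#.. => #  t=0,i=11
  [19] #..## => .  t=0,i=13
  [18] #..#. => .  t=4,i=0
  [17] #...# => #  t=0,i=0
  [16] #.... => .  t=1,i=2
  [15] .#### => #  t=4,i=8
  [14] .###. => #  t=0,i=8
  [13] .##.# => #  t=1,i=12
  [12] .##.. => .  t=0,i=3
  [11] .#.## => .  t=1,i=6
  [10] .#.#. => #  t=3,i=10
  [9] .#..# => #  t=0,i=12
  [8] .#... => #  t=0,i=23
  [7] ..### => #  t=0,i=7
  [6] ..##. => .  t=0,i=2
  [5] ..#.# => #  t=1,i=5
  [4] ..#.. => .  t=2,i=20
  [3] ...## => .  t=0,i=1
  [2] ...#. => #  t=1,i=4
  [1] ....# => #  t=1,i=3
  [0] ..... => .  t=3,i=0
  bits 11110000011100101110011110100110 = 4034062246

4034062246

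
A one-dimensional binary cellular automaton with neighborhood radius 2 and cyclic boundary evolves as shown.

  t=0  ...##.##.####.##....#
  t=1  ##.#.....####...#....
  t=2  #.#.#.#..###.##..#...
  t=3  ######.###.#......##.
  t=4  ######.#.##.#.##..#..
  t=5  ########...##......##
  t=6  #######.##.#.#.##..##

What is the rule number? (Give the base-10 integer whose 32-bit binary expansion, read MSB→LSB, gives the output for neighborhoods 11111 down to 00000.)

  #####|#  b31=1 t=3,i=2
  ####.|#  b30=1 t=0,i=11
  ###.#|#  b29=1 t=0,i=12
  ###..|.  b28=0 t=1,i=12
  ##.##|.  b27=0 t=0,i=5
  ##.#.|#  b26=1 t=1,i=2
  ##..#|.  b25=0 t=2,i=15
  ##...|#  b24=1 t=0,i=16
  #.###|#  b23=1 t=0,i=9
  #.##.|.  b22=0 t=0,i=6
  #.#.#|#  b21=1 t=2,i=2
  #.#..|.  b20=0 t=1,i=3
  #..##|#  b19=1 t=2,i=8
  #..#.|.  b18=0 t=2,i=16
  #...#|#  b17=1 t=0,i=1
  #....|.  b16=0 t=0,i=17
  .####|#  b15=1 t=0,i=10
  .###.|.  b14=0 t=2,i=10
  .##.#|.  b13=0 t=0,i=4
  .##..|.  b12=0 t=0,i=15
  .#.##|.  b11=0 t=4,i=8
  .#.#.|#  b10=1 t=2,i=1
  .#..#|#  b9=1 t=2,i=7
  .#...|#  b8=1 t=0,i=0
  ..###|#  b7=1 t=1,i=9
  ..##.|#  b6=1 t=0,i=3
  ..#.#|#  b5=1 t=2,i=0
  ..#..|.  b4=0 t=0,i=20
  ...##|.  b3=0 t=0,i=2
  ...#.|.  b2=0 t=0,i=19
  ....#|.  b1=0 t=0,i=18
  .....|#  b0=1 t=1,i=6
  bits 11100101101010101000011111100001 = 3853158369

3853158369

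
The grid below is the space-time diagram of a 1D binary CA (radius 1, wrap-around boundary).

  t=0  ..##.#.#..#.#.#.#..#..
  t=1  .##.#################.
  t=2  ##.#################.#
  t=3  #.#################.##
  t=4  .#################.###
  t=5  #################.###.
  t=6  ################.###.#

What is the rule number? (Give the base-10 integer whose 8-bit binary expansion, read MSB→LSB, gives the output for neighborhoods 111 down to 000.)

  ### -> #   bit 7 = 1  t=1,i=5
  ##. -> .   bit 6 = 0  t=0,i=3
  #.# -> #   bit 5 = 1  t=0,i=4
  #.. -> #   bit 4 = 1  t=0,i=8
  .## -> #   bit 3 = 1  t=0,i=2
  .#. -> #   bit 2 = 1  t=0,i=5
  ..# -> #   bit 1 = 1  t=0,i=1
  ... -> .   bit 0 = 0  t=0,i=0
  bits 10111110 = 190

190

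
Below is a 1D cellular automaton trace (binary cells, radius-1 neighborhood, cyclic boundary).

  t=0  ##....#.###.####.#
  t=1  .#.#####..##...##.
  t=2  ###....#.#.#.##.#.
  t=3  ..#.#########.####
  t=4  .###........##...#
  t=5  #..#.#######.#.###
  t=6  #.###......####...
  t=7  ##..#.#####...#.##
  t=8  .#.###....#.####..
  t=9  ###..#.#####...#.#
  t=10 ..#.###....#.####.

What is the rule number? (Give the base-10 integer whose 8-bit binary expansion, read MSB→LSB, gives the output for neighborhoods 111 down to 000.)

  [7] ### => .  t=0,i=0
  [6] ##. => #  t=0,i=1
  [5] #.# => #  t=0,i=7
  [4] #.. => .  t=0,i=2
  [3] .## => .  t=0,i=8
  [2] .#. => #  t=0,i=6
  [1] ..# => #  t=0,i=5
  [0] ... => #  t=0,i=3
  bits 01100111 = 103

103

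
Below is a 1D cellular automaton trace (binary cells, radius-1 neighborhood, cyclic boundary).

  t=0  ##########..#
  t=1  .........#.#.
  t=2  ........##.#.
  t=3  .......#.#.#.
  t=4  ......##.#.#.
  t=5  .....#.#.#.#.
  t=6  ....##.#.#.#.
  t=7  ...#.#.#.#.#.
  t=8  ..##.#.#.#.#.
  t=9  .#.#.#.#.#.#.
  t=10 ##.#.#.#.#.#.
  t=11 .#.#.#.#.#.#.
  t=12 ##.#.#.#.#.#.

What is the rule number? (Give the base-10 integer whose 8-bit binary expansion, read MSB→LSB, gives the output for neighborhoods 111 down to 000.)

  ###|.  b7=0 t=0,i=0
  ##.|#  b6=1 t=0,i=9
  #.#|.  b5=0 t=1,i=10
  #..|.  b4=0 t=0,i=10
  .##|.  b3=0 t=0,i=12
  .#.|#  b2=1 t=1,i=9
  ..#|#  b1=1 t=0,i=11
  ...|.  b0=0 t=1,i=0
  bits 01000110 = 70

70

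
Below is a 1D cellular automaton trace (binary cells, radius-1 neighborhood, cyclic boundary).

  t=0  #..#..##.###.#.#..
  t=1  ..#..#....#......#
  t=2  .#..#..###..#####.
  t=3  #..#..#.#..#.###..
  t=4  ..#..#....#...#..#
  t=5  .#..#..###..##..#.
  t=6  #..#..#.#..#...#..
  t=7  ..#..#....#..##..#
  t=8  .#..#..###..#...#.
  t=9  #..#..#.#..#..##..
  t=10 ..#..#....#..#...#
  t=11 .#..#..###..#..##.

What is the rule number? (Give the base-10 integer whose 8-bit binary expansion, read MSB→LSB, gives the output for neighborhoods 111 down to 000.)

131

  ### -> #   bit 7 = 1  t=0,i=10
  ##. -> .   bit 6 = 0  t=0,i=7
  #.# -> .   bit 5 = 0  t=0,i=8
  #.. -> .   bit 4 = 0  t=0,i=1
  .## -> .   bit 3 = 0  t=0,i=6
  .#. -> .   bit 2 = 0  t=0,i=0
  ..# -> #   bit 1 = 1  t=0,i=2
  ... -> #   bit 0 = 1  t=1,i=7
  bits 10000011 = 131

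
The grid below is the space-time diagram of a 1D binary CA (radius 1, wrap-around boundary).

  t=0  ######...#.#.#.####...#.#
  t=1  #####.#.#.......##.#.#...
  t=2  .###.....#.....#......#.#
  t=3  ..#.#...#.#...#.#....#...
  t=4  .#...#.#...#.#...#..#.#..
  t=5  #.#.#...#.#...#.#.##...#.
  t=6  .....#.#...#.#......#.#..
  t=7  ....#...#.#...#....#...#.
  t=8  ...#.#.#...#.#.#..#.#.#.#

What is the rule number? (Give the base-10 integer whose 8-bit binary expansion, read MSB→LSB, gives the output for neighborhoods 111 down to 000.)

  nb ###: next=#  (t=0,i=0, bit7=1)
  nb ##.: next=.  (t=0,i=5, bit6=0)
  nb #.#: next=.  (t=0,i=10, bit5=0)
  nb #..: next=#  (t=0,i=6, bit4=1)
  nb .##: next=.  (t=0,i=15, bit3=0)
  nb .#.: next=.  (t=0,i=9, bit2=0)
  nb ..#: next=#  (t=0,i=8, bit1=1)
  nb ...: next=.  (t=0,i=7, bit0=0)
  bits 10010010 = 146

146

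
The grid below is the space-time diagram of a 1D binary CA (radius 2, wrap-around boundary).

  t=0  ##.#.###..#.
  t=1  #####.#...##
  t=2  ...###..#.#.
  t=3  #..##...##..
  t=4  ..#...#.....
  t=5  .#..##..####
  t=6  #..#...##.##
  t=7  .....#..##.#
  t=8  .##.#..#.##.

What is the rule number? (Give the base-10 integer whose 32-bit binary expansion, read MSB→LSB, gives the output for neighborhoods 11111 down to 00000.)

  [31] ##### => .  t=1,i=0
  [30] ####. => #  t=1,i=3
  [29] ###.# => #  t=1,i=4
  [28] ###.. => .  t=0,i=7
  [27] ##.## => #  t=6,i=9
  [26] ##.#. => #  t=0,i=2
  [25] ##..# => .  t=0,i=8
  [24] ##... => .  t=3,i=5
  [23] #.### => .  t=0,i=5
  [22] #.##. => #  t=0,i=0
  [21] #.#.# => #  t=0,i=3
  [20] #.#.. => .  t=1,i=6
  [19] #..## => #  t=3,i=2
  [18] #..#. => .  t=0,i=9
  [17] #...# => #  t=1,i=8
  [16] #.... => #  t=2,i=0
  [15] .#### => .  t=1,i=11
  [14] .###. => #  t=0,i=6
  [13] .##.# => #  t=0,i=1
  [12] .##.. => .  t=3,i=4
  [11] .#.## => #  t=0,i=4
  [10] .#.#. => #  t=2,i=9
  [9] .#..# => .  t=3,i=1
  [8] .#... => .  t=1,i=7
  [7] ..### => #  t=1,i=10
  [6] ..##. => .  t=3,i=3
  [5] ..#.# => #  t=0,i=10
  [4] ..#.. => .  t=3,i=0
  [3] ...## => .  t=1,i=9
  [2] ...#. => #  t=4,i=1
  [1] ....# => .  t=2,i=1
  [0] ..... => #  t=4,i=9
  bits 01101100011010110110110010100101 = 1818979493

1818979493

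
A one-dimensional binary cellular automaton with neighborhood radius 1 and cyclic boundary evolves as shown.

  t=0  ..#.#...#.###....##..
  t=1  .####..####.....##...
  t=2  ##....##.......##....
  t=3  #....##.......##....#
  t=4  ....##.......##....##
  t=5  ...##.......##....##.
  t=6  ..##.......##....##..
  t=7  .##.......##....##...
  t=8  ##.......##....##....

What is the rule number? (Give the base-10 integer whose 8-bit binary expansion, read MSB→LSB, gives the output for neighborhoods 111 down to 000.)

46

  ### -> .   bit 7 = 0  t=0,i=11
  ##. -> .   bit 6 = 0  t=0,i=12
  #.# -> #   bit 5 = 1  t=0,i=3
  #.. -> .   bit 4 = 0  t=0,i=5
  .## -> #   bit 3 = 1  t=0,i=10
  .#. -> #   bit 2 = 1  t=0,i=2
  ..# -> #   bit 1 = 1  t=0,i=1
  ... -> .   bit 0 = 0  t=0,i=0
  bits 00101110 = 46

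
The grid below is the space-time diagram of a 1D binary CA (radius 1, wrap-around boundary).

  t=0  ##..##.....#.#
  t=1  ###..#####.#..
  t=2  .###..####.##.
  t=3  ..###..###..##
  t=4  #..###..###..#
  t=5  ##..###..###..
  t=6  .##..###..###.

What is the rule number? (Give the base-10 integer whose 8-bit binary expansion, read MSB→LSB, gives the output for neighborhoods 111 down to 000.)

  ###|#  b7=1 t=0,i=0
  ##.|#  b6=1 t=0,i=1
  #.#|.  b5=0 t=0,i=12
  #..|#  b4=1 t=0,i=2
  .##|.  b3=0 t=0,i=4
  .#.|#  b2=1 t=0,i=11
  ..#|.  b1=0 t=0,i=3
  ...|#  b0=1 t=0,i=7
  bits 11010101 = 213

213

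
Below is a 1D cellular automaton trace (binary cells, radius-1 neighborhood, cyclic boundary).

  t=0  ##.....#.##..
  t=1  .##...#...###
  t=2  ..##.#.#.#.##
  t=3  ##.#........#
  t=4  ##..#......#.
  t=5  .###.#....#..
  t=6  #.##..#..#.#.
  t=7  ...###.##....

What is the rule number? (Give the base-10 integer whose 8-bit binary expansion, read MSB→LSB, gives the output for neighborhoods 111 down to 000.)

  [7] ### => #  t=1,i=11
  [6] ##. => #  t=0,i=1
  [5] #.# => .  t=0,i=8
  [4] #.. => #  t=0,i=2
  [3] .## => .  t=0,i=0
  [2] .#. => .  t=0,i=7
  [1] ..# => #  t=0,i=6
  [0] ... => .  t=0,i=3
  bits 11010010 = 210

210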